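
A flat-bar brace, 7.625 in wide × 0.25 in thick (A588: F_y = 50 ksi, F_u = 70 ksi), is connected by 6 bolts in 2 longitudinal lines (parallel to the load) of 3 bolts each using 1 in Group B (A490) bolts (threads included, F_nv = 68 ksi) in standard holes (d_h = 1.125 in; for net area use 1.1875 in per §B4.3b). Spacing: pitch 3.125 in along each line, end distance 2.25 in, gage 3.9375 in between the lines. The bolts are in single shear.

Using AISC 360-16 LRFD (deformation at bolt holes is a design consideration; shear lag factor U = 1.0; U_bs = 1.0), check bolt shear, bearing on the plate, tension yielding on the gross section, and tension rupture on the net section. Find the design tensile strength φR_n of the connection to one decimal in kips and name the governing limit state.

Bolt shear: A_b = π(1)²/4 = 0.7854 in². φR_n = 0.75 × 68 × 0.7854 × 6 × 1 = 240.3 kips.
Bearing (0.25 in plate, F_u = 70 ksi): end bolts L_c = 2.25 − 1.125/2 = 1.6875, R_n = min(1.2×1.6875×0.25×70, 2.4×1×0.25×70) = 35.438 kips/bolt; interior L_c = 3.125 − 1.125 = 2, R_n = 42 kips/bolt. φR_n = 0.75 × (2×35.438 + 4×42) = 179.2 kips.
Tension yield (gross): A_g = 7.625×0.25 = 1.9063 in². φR_n = 0.90 × 50 × 1.9063 = 85.8 kips.
Tension rupture (net): A_n = (7.625 − 2×1.1875)×0.25 = 1.3125 in² (U = 1.0, A_e = A_n). φR_n = 0.75 × 70 × 1.3125 = 68.9 kips.
Governing: min(240.3, 179.2, 85.8, 68.9) = 68.9 kips → net-section rupture.

68.9 kips (net-section rupture governs)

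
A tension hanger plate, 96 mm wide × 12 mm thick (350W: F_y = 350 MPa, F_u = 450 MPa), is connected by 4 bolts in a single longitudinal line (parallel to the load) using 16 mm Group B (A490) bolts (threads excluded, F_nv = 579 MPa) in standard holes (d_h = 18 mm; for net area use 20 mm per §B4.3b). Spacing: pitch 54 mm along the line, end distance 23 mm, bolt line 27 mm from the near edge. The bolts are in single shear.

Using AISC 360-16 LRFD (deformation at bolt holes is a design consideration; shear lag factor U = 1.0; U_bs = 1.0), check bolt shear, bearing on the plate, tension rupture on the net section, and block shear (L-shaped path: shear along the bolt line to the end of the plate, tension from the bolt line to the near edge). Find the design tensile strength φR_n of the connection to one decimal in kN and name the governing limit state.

307.8 kN (net-section rupture governs)

Bolt shear: A_b = π(16)²/4 = 201.06 mm². φR_n = 0.75 × 579 × 201.06 × 4 × 1 = 349.2 kN.
Bearing (12 mm plate, F_u = 450 MPa): end bolts L_c = 23 − 18/2 = 14, R_n = min(1.2×14×12×450, 2.4×16×12×450) = 90.72 kN/bolt; interior L_c = 54 − 18 = 36, R_n = 207.36 kN/bolt. φR_n = 0.75 × (1×90.72 + 3×207.36) = 534.6 kN.
Tension rupture (net): A_n = (96 − 1×20)×12 = 912 mm² (U = 1.0, A_e = A_n). φR_n = 0.75 × 450 × 912 = 307.8 kN.
Block shear: shear path 1×[23+3×54] = 1×185 mm, A_gv = 2220, A_nv = 1×(185 − 3.5×20)×12 = 1380 mm²; tension to near edge: (27 − 0.5×20)×12 = 204 mm². R_n = min(0.6×450×1380, 0.6×350×2220) + 1.0×450×204 = min(372.6, 466.2) + 91.8 = 464.4 kN. φR_n = 0.75 × 464.4 = 348.3 kN.
Governing: min(349.2, 534.6, 307.8, 348.3) = 307.8 kN → net-section rupture.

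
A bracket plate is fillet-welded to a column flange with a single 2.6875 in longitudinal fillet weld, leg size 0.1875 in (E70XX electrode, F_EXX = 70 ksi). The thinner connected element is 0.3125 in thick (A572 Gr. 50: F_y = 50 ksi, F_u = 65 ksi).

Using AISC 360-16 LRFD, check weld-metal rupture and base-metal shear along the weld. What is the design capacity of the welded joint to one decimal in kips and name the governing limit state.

11.2 kips (weld metal governs)

Weld metal: throat = 0.707×0.1875 = 0.13256 in, L = 2.6875 in. φR_n = 0.75 × 0.6 × 70 × 0.13256 × 2.6875 = 11.2 kips.
Base metal shear (0.3125 in plate): yield φR_n = 1.0×0.6×50×0.3125×2.6875 = 25.2 kips; rupture φR_n = 0.75×0.6×65×0.3125×2.6875 = 24.6 kips; take 24.6 kips (rupture).
Governing: min(11.2, 24.6) = 11.2 kips → weld metal.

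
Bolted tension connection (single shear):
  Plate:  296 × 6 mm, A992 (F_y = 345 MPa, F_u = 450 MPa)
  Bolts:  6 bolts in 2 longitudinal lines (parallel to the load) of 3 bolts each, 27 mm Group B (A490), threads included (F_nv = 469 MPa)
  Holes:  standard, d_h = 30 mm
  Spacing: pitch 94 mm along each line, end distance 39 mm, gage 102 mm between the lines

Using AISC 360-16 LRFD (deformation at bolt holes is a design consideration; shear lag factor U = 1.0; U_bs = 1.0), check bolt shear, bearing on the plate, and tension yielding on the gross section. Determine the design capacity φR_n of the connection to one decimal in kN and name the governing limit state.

Bolt shear: A_b = π(27)²/4 = 572.56 mm². φR_n = 0.75 × 469 × 572.56 × 6 × 1 = 1208.4 kN.
Bearing (6 mm plate, F_u = 450 MPa): end bolts L_c = 39 − 30/2 = 24, R_n = min(1.2×24×6×450, 2.4×27×6×450) = 77.76 kN/bolt; interior L_c = 94 − 30 = 64, R_n = 174.96 kN/bolt. φR_n = 0.75 × (2×77.76 + 4×174.96) = 641.5 kN.
Tension yield (gross): A_g = 296×6 = 1776 mm². φR_n = 0.90 × 345 × 1776 = 551.4 kN.
Governing: min(1208.4, 641.5, 551.4) = 551.4 kN → gross-section yield.

551.4 kN (gross-section yield governs)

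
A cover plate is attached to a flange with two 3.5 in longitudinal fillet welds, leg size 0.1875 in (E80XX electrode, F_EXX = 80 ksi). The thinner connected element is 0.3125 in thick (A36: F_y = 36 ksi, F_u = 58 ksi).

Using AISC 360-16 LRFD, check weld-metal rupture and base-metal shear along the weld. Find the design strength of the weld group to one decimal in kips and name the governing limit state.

Weld metal: throat = 0.707×0.1875 = 0.13256 in, L = 2×3.5 = 7 in. φR_n = 0.75 × 0.6 × 80 × 0.13256 × 7 = 33.4 kips.
Base metal shear (0.3125 in plate): yield φR_n = 1.0×0.6×36×0.3125×7 = 47.3 kips; rupture φR_n = 0.75×0.6×58×0.3125×7 = 57.1 kips; take 47.3 kips (yield).
Governing: min(33.4, 47.3) = 33.4 kips → weld metal.

33.4 kips (weld metal governs)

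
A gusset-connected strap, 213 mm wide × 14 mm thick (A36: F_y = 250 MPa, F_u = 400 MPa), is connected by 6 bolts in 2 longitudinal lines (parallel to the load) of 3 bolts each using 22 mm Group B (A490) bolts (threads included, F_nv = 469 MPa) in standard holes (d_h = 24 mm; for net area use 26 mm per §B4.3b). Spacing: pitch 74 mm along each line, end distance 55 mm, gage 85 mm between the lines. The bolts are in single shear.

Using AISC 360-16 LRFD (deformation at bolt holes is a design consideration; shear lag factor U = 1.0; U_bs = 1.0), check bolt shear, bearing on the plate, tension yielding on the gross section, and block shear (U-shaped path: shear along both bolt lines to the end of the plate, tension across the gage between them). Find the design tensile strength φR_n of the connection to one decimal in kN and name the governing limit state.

Bolt shear: A_b = π(22)²/4 = 380.13 mm². φR_n = 0.75 × 469 × 380.13 × 6 × 1 = 802.3 kN.
Bearing (14 mm plate, F_u = 400 MPa): end bolts L_c = 55 − 24/2 = 43, R_n = min(1.2×43×14×400, 2.4×22×14×400) = 288.96 kN/bolt; interior L_c = 74 − 24 = 50, R_n = 295.68 kN/bolt. φR_n = 0.75 × (2×288.96 + 4×295.68) = 1320.5 kN.
Tension yield (gross): A_g = 213×14 = 2982 mm². φR_n = 0.90 × 250 × 2982 = 671.0 kN.
Block shear: shear path 2×[55+2×74] = 2×203 mm, A_gv = 5684, A_nv = 2×(203 − 2.5×26)×14 = 3864 mm²; tension across gage: (85 − 1×26)×14 = 826 mm². R_n = min(0.6×400×3864, 0.6×250×5684) + 1.0×400×826 = min(927.36, 852.6) + 330.4 = 1183 kN. φR_n = 0.75 × 1183 = 887.3 kN.
Governing: min(802.3, 1320.5, 671.0, 887.3) = 671.0 kN → gross-section yield.

671.0 kN (gross-section yield governs)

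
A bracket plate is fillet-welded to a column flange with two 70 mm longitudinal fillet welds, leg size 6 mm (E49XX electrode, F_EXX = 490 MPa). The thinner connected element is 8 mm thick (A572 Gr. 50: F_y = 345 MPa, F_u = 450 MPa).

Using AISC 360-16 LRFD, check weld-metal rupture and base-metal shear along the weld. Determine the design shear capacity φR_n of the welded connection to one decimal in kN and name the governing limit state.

131.0 kN (weld metal governs)

Weld metal: throat = 0.707×6 = 4.242 mm, L = 2×70 = 140 mm. φR_n = 0.75 × 0.6 × 490 × 4.242 × 140 = 131.0 kN.
Base metal shear (8 mm plate): yield φR_n = 1.0×0.6×345×8×140 = 231.8 kN; rupture φR_n = 0.75×0.6×450×8×140 = 226.8 kN; take 226.8 kN (rupture).
Governing: min(131.0, 226.8) = 131.0 kN → weld metal.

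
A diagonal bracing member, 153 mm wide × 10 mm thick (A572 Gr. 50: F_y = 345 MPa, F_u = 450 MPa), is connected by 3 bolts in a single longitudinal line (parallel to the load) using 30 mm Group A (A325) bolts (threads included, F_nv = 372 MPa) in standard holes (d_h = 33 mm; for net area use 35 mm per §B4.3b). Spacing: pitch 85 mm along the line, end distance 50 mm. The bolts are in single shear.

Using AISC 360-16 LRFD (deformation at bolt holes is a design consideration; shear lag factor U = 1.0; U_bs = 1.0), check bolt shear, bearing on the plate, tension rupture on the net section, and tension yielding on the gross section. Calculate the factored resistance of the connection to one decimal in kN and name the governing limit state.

Bolt shear: A_b = π(30)²/4 = 706.86 mm². φR_n = 0.75 × 372 × 706.86 × 3 × 1 = 591.6 kN.
Bearing (10 mm plate, F_u = 450 MPa): end bolts L_c = 50 − 33/2 = 33.5, R_n = min(1.2×33.5×10×450, 2.4×30×10×450) = 180.9 kN/bolt; interior L_c = 85 − 33 = 52, R_n = 280.8 kN/bolt. φR_n = 0.75 × (1×180.9 + 2×280.8) = 556.9 kN.
Tension rupture (net): A_n = (153 − 1×35)×10 = 1180 mm² (U = 1.0, A_e = A_n). φR_n = 0.75 × 450 × 1180 = 398.3 kN.
Tension yield (gross): A_g = 153×10 = 1530 mm². φR_n = 0.90 × 345 × 1530 = 475.1 kN.
Governing: min(591.6, 556.9, 398.3, 475.1) = 398.3 kN → net-section rupture.

398.3 kN (net-section rupture governs)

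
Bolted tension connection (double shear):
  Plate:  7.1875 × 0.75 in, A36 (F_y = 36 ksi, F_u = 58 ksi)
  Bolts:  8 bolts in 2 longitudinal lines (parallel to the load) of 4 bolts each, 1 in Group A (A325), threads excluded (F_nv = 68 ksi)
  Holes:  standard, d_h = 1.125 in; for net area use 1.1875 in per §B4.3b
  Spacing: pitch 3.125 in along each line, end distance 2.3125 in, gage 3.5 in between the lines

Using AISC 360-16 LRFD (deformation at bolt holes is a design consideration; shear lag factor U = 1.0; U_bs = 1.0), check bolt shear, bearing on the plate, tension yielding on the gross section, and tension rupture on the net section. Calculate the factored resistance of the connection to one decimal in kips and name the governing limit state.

157.0 kips (net-section rupture governs)

Bolt shear: A_b = π(1)²/4 = 0.7854 in². φR_n = 0.75 × 68 × 0.7854 × 8 × 2 = 640.9 kips.
Bearing (0.75 in plate, F_u = 58 ksi): end bolts L_c = 2.3125 − 1.125/2 = 1.75, R_n = min(1.2×1.75×0.75×58, 2.4×1×0.75×58) = 91.35 kips/bolt; interior L_c = 3.125 − 1.125 = 2, R_n = 104.4 kips/bolt. φR_n = 0.75 × (2×91.35 + 6×104.4) = 606.8 kips.
Tension yield (gross): A_g = 7.1875×0.75 = 5.3906 in². φR_n = 0.90 × 36 × 5.3906 = 174.7 kips.
Tension rupture (net): A_n = (7.1875 − 2×1.1875)×0.75 = 3.6094 in² (U = 1.0, A_e = A_n). φR_n = 0.75 × 58 × 3.6094 = 157.0 kips.
Governing: min(640.9, 606.8, 174.7, 157.0) = 157.0 kips → net-section rupture.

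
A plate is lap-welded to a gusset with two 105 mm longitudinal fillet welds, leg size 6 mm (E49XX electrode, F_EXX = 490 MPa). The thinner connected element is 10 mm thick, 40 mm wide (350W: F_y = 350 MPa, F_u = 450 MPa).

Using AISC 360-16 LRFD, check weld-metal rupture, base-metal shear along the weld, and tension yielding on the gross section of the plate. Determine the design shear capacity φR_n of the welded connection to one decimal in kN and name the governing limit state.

Weld metal: throat = 0.707×6 = 4.242 mm, L = 2×105 = 210 mm. φR_n = 0.75 × 0.6 × 490 × 4.242 × 210 = 196.4 kN.
Base metal shear (10 mm plate): yield φR_n = 1.0×0.6×350×10×210 = 441.0 kN; rupture φR_n = 0.75×0.6×450×10×210 = 425.3 kN; take 425.3 kN (rupture).
Tension yield (gross): A_g = 40×10 = 400 mm². φR_n = 0.90 × 350 × 400 = 126.0 kN.
Governing: min(196.4, 425.3, 126.0) = 126.0 kN → gross-section yield.

126.0 kN (gross-section yield governs)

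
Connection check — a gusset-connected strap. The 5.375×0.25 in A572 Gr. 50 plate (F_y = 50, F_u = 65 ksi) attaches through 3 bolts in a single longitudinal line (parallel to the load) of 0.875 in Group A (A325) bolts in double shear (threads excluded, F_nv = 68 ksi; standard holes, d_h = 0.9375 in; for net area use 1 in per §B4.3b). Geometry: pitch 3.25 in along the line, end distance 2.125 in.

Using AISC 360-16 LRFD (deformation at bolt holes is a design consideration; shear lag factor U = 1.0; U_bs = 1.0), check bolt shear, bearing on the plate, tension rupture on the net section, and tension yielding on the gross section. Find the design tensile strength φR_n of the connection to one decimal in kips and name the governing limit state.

Bolt shear: A_b = π(0.875)²/4 = 0.60132 in². φR_n = 0.75 × 68 × 0.60132 × 3 × 2 = 184.0 kips.
Bearing (0.25 in plate, F_u = 65 ksi): end bolts L_c = 2.125 − 0.9375/2 = 1.65625, R_n = min(1.2×1.65625×0.25×65, 2.4×0.875×0.25×65) = 32.297 kips/bolt; interior L_c = 3.25 − 0.9375 = 2.3125, R_n = 34.125 kips/bolt. φR_n = 0.75 × (1×32.297 + 2×34.125) = 75.4 kips.
Tension rupture (net): A_n = (5.375 − 1×1)×0.25 = 1.0938 in² (U = 1.0, A_e = A_n). φR_n = 0.75 × 65 × 1.0938 = 53.3 kips.
Tension yield (gross): A_g = 5.375×0.25 = 1.3438 in². φR_n = 0.90 × 50 × 1.3438 = 60.5 kips.
Governing: min(184.0, 75.4, 53.3, 60.5) = 53.3 kips → net-section rupture.

53.3 kips (net-section rupture governs)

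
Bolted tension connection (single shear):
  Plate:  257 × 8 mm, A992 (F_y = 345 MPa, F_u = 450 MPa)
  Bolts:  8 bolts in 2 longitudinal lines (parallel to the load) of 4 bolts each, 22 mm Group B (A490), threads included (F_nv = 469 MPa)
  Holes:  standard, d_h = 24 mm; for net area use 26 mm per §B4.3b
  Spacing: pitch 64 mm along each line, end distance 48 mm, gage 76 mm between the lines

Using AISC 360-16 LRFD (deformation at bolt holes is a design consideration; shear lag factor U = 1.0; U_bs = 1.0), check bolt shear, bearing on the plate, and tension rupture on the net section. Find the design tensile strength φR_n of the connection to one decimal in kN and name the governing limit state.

Bolt shear: A_b = π(22)²/4 = 380.13 mm². φR_n = 0.75 × 469 × 380.13 × 8 × 1 = 1069.7 kN.
Bearing (8 mm plate, F_u = 450 MPa): end bolts L_c = 48 − 24/2 = 36, R_n = min(1.2×36×8×450, 2.4×22×8×450) = 155.52 kN/bolt; interior L_c = 64 − 24 = 40, R_n = 172.8 kN/bolt. φR_n = 0.75 × (2×155.52 + 6×172.8) = 1010.9 kN.
Tension rupture (net): A_n = (257 − 2×26)×8 = 1640 mm² (U = 1.0, A_e = A_n). φR_n = 0.75 × 450 × 1640 = 553.5 kN.
Governing: min(1069.7, 1010.9, 553.5) = 553.5 kN → net-section rupture.

553.5 kN (net-section rupture governs)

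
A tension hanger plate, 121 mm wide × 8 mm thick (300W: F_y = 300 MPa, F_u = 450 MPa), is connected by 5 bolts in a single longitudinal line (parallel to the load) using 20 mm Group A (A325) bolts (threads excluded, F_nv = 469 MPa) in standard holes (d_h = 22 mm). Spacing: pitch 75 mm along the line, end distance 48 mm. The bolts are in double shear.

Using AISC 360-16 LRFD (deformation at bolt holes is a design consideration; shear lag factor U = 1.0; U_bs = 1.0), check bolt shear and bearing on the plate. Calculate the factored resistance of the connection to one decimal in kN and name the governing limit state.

Bolt shear: A_b = π(20)²/4 = 314.16 mm². φR_n = 0.75 × 469 × 314.16 × 5 × 2 = 1105.1 kN.
Bearing (8 mm plate, F_u = 450 MPa): end bolts L_c = 48 − 22/2 = 37, R_n = min(1.2×37×8×450, 2.4×20×8×450) = 159.84 kN/bolt; interior L_c = 75 − 22 = 53, R_n = 172.8 kN/bolt. φR_n = 0.75 × (1×159.84 + 4×172.8) = 638.3 kN.
Governing: min(1105.1, 638.3) = 638.3 kN → bearing.

638.3 kN (bearing governs)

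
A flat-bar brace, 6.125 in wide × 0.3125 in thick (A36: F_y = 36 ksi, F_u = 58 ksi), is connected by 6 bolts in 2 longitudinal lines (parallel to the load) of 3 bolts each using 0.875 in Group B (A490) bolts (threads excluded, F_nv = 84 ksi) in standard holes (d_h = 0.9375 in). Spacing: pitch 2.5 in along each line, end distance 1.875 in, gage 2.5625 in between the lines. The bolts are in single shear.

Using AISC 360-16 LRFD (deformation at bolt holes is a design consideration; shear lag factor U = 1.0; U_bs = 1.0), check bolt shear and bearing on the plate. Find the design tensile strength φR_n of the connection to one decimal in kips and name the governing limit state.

147.8 kips (bearing governs)

Bolt shear: A_b = π(0.875)²/4 = 0.60132 in². φR_n = 0.75 × 84 × 0.60132 × 6 × 1 = 227.3 kips.
Bearing (0.3125 in plate, F_u = 58 ksi): end bolts L_c = 1.875 − 0.9375/2 = 1.40625, R_n = min(1.2×1.40625×0.3125×58, 2.4×0.875×0.3125×58) = 30.586 kips/bolt; interior L_c = 2.5 − 0.9375 = 1.5625, R_n = 33.984 kips/bolt. φR_n = 0.75 × (2×30.586 + 4×33.984) = 147.8 kips.
Governing: min(227.3, 147.8) = 147.8 kips → bearing.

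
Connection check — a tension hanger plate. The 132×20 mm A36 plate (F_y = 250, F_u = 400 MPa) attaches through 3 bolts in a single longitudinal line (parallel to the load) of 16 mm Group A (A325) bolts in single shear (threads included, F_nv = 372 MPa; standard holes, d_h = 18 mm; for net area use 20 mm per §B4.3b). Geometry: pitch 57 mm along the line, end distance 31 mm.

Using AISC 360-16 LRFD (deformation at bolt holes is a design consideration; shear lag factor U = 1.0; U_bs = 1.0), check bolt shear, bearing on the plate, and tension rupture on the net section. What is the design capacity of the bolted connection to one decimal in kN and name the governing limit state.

Bolt shear: A_b = π(16)²/4 = 201.06 mm². φR_n = 0.75 × 372 × 201.06 × 3 × 1 = 168.3 kN.
Bearing (20 mm plate, F_u = 400 MPa): end bolts L_c = 31 − 18/2 = 22, R_n = min(1.2×22×20×400, 2.4×16×20×400) = 211.2 kN/bolt; interior L_c = 57 − 18 = 39, R_n = 307.2 kN/bolt. φR_n = 0.75 × (1×211.2 + 2×307.2) = 619.2 kN.
Tension rupture (net): A_n = (132 − 1×20)×20 = 2240 mm² (U = 1.0, A_e = A_n). φR_n = 0.75 × 400 × 2240 = 672.0 kN.
Governing: min(168.3, 619.2, 672.0) = 168.3 kN → bolt shear.

168.3 kN (bolt shear governs)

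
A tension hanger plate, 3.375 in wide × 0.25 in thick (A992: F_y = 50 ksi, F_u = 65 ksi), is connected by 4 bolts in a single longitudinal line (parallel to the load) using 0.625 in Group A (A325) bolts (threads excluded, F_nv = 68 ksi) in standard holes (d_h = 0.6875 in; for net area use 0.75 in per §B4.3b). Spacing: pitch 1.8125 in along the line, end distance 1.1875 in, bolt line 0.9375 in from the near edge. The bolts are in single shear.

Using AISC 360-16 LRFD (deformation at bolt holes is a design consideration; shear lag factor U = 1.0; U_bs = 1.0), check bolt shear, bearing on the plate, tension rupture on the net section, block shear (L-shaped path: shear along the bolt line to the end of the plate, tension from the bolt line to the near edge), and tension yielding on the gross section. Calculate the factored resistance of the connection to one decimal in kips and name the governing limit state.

Bolt shear: A_b = π(0.625)²/4 = 0.3068 in². φR_n = 0.75 × 68 × 0.3068 × 4 × 1 = 62.6 kips.
Bearing (0.25 in plate, F_u = 65 ksi): end bolts L_c = 1.1875 − 0.6875/2 = 0.84375, R_n = min(1.2×0.84375×0.25×65, 2.4×0.625×0.25×65) = 16.453 kips/bolt; interior L_c = 1.8125 − 0.6875 = 1.125, R_n = 21.938 kips/bolt. φR_n = 0.75 × (1×16.453 + 3×21.938) = 61.7 kips.
Tension rupture (net): A_n = (3.375 − 1×0.75)×0.25 = 0.65625 in² (U = 1.0, A_e = A_n). φR_n = 0.75 × 65 × 0.65625 = 32.0 kips.
Block shear: shear path 1×[1.1875+3×1.8125] = 1×6.625 in, A_gv = 1.6563, A_nv = 1×(6.625 − 3.5×0.75)×0.25 = 1 in²; tension to near edge: (0.9375 − 0.5×0.75)×0.25 = 0.14063 in². R_n = min(0.6×65×1, 0.6×50×1.6563) + 1.0×65×0.14063 = min(39, 49.689) + 9.141 = 48.141 kips. φR_n = 0.75 × 48.141 = 36.1 kips.
Tension yield (gross): A_g = 3.375×0.25 = 0.84375 in². φR_n = 0.90 × 50 × 0.84375 = 38.0 kips.
Governing: min(62.6, 61.7, 32.0, 36.1, 38.0) = 32.0 kips → net-section rupture.

32.0 kips (net-section rupture governs)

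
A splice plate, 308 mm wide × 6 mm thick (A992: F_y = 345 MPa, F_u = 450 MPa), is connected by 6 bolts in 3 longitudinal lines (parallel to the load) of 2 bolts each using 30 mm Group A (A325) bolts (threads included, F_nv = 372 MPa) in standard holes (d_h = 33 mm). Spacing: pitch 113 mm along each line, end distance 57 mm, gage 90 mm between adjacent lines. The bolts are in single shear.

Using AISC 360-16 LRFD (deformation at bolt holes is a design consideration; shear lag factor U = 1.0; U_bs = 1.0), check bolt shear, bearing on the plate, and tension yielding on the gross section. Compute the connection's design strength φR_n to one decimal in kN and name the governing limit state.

573.8 kN (gross-section yield governs)

Bolt shear: A_b = π(30)²/4 = 706.86 mm². φR_n = 0.75 × 372 × 706.86 × 6 × 1 = 1183.3 kN.
Bearing (6 mm plate, F_u = 450 MPa): end bolts L_c = 57 − 33/2 = 40.5, R_n = min(1.2×40.5×6×450, 2.4×30×6×450) = 131.22 kN/bolt; interior L_c = 113 − 33 = 80, R_n = 194.4 kN/bolt. φR_n = 0.75 × (3×131.22 + 3×194.4) = 732.6 kN.
Tension yield (gross): A_g = 308×6 = 1848 mm². φR_n = 0.90 × 345 × 1848 = 573.8 kN.
Governing: min(1183.3, 732.6, 573.8) = 573.8 kN → gross-section yield.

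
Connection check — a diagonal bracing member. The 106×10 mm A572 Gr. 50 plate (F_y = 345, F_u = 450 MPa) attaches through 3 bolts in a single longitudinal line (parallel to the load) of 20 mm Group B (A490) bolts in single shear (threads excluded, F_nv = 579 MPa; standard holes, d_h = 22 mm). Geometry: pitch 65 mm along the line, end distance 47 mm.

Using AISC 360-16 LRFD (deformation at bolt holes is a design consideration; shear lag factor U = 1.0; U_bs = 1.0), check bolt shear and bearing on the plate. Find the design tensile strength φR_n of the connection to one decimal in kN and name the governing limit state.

409.3 kN (bolt shear governs)

Bolt shear: A_b = π(20)²/4 = 314.16 mm². φR_n = 0.75 × 579 × 314.16 × 3 × 1 = 409.3 kN.
Bearing (10 mm plate, F_u = 450 MPa): end bolts L_c = 47 − 22/2 = 36, R_n = min(1.2×36×10×450, 2.4×20×10×450) = 194.4 kN/bolt; interior L_c = 65 − 22 = 43, R_n = 216 kN/bolt. φR_n = 0.75 × (1×194.4 + 2×216) = 469.8 kN.
Governing: min(409.3, 469.8) = 409.3 kN → bolt shear.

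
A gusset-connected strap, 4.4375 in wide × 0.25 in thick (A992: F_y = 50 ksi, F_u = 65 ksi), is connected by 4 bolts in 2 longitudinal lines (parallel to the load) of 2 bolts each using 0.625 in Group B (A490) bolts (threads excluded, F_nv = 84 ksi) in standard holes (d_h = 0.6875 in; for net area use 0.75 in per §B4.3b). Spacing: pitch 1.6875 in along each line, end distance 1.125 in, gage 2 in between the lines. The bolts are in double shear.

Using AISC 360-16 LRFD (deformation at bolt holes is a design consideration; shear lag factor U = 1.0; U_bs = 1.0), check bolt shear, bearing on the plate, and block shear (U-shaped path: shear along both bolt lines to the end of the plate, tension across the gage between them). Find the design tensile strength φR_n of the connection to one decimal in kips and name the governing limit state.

39.9 kips (block shear governs)

Bolt shear: A_b = π(0.625)²/4 = 0.3068 in². φR_n = 0.75 × 84 × 0.3068 × 4 × 2 = 154.6 kips.
Bearing (0.25 in plate, F_u = 65 ksi): end bolts L_c = 1.125 − 0.6875/2 = 0.78125, R_n = min(1.2×0.78125×0.25×65, 2.4×0.625×0.25×65) = 15.234 kips/bolt; interior L_c = 1.6875 − 0.6875 = 1, R_n = 19.5 kips/bolt. φR_n = 0.75 × (2×15.234 + 2×19.5) = 52.1 kips.
Block shear: shear path 2×[1.125+1×1.6875] = 2×2.8125 in, A_gv = 1.4063, A_nv = 2×(2.8125 − 1.5×0.75)×0.25 = 0.84375 in²; tension across gage: (2 − 1×0.75)×0.25 = 0.3125 in². R_n = min(0.6×65×0.84375, 0.6×50×1.4063) + 1.0×65×0.3125 = min(32.906, 42.189) + 20.313 = 53.219 kips. φR_n = 0.75 × 53.219 = 39.9 kips.
Governing: min(154.6, 52.1, 39.9) = 39.9 kips → block shear.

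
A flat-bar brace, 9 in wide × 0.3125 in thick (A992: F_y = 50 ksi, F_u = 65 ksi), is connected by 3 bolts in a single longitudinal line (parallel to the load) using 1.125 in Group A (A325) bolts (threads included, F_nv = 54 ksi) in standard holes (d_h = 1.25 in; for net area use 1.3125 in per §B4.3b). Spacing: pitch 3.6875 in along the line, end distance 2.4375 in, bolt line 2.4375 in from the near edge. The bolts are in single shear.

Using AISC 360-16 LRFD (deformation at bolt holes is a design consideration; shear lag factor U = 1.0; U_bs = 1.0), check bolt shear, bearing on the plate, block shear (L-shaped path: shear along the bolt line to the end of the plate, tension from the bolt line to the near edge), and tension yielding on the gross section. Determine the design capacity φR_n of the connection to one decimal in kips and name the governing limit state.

Bolt shear: A_b = π(1.125)²/4 = 0.99402 in². φR_n = 0.75 × 54 × 0.99402 × 3 × 1 = 120.8 kips.
Bearing (0.3125 in plate, F_u = 65 ksi): end bolts L_c = 2.4375 − 1.25/2 = 1.8125, R_n = min(1.2×1.8125×0.3125×65, 2.4×1.125×0.3125×65) = 44.18 kips/bolt; interior L_c = 3.6875 − 1.25 = 2.4375, R_n = 54.844 kips/bolt. φR_n = 0.75 × (1×44.18 + 2×54.844) = 115.4 kips.
Block shear: shear path 1×[2.4375+2×3.6875] = 1×9.8125 in, A_gv = 3.0664, A_nv = 1×(9.8125 − 2.5×1.3125)×0.3125 = 2.041 in²; tension to near edge: (2.4375 − 0.5×1.3125)×0.3125 = 0.55664 in². R_n = min(0.6×65×2.041, 0.6×50×3.0664) + 1.0×65×0.55664 = min(79.599, 91.992) + 36.182 = 115.78 kips. φR_n = 0.75 × 115.78 = 86.8 kips.
Tension yield (gross): A_g = 9×0.3125 = 2.8125 in². φR_n = 0.90 × 50 × 2.8125 = 126.6 kips.
Governing: min(120.8, 115.4, 86.8, 126.6) = 86.8 kips → block shear.

86.8 kips (block shear governs)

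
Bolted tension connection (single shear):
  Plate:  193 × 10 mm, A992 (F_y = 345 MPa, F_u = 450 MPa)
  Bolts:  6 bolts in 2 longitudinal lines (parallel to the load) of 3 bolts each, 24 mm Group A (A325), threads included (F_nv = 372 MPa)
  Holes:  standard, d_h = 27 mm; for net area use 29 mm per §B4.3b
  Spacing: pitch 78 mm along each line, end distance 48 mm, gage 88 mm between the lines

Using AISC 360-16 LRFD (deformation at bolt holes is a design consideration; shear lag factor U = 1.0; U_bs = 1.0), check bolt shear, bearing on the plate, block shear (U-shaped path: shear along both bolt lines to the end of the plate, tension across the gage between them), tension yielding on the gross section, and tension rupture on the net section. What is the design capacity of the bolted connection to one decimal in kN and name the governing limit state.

455.6 kN (net-section rupture governs)

Bolt shear: A_b = π(24)²/4 = 452.39 mm². φR_n = 0.75 × 372 × 452.39 × 6 × 1 = 757.3 kN.
Bearing (10 mm plate, F_u = 450 MPa): end bolts L_c = 48 − 27/2 = 34.5, R_n = min(1.2×34.5×10×450, 2.4×24×10×450) = 186.3 kN/bolt; interior L_c = 78 − 27 = 51, R_n = 259.2 kN/bolt. φR_n = 0.75 × (2×186.3 + 4×259.2) = 1057.1 kN.
Block shear: shear path 2×[48+2×78] = 2×204 mm, A_gv = 4080, A_nv = 2×(204 − 2.5×29)×10 = 2630 mm²; tension across gage: (88 − 1×29)×10 = 590 mm². R_n = min(0.6×450×2630, 0.6×345×4080) + 1.0×450×590 = min(710.1, 844.56) + 265.5 = 975.6 kN. φR_n = 0.75 × 975.6 = 731.7 kN.
Tension yield (gross): A_g = 193×10 = 1930 mm². φR_n = 0.90 × 345 × 1930 = 599.3 kN.
Tension rupture (net): A_n = (193 − 2×29)×10 = 1350 mm² (U = 1.0, A_e = A_n). φR_n = 0.75 × 450 × 1350 = 455.6 kN.
Governing: min(757.3, 1057.1, 731.7, 599.3, 455.6) = 455.6 kN → net-section rupture.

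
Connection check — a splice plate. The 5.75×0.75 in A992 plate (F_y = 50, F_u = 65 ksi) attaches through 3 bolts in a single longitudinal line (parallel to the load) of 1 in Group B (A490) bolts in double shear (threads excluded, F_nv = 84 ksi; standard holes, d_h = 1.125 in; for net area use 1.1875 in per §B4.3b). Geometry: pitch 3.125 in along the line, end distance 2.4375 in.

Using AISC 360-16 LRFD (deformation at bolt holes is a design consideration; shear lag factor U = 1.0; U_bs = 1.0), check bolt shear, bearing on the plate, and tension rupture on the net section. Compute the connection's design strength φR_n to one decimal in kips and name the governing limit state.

166.8 kips (net-section rupture governs)

Bolt shear: A_b = π(1)²/4 = 0.7854 in². φR_n = 0.75 × 84 × 0.7854 × 3 × 2 = 296.9 kips.
Bearing (0.75 in plate, F_u = 65 ksi): end bolts L_c = 2.4375 − 1.125/2 = 1.875, R_n = min(1.2×1.875×0.75×65, 2.4×1×0.75×65) = 109.69 kips/bolt; interior L_c = 3.125 − 1.125 = 2, R_n = 117 kips/bolt. φR_n = 0.75 × (1×109.69 + 2×117) = 257.8 kips.
Tension rupture (net): A_n = (5.75 − 1×1.1875)×0.75 = 3.4219 in² (U = 1.0, A_e = A_n). φR_n = 0.75 × 65 × 3.4219 = 166.8 kips.
Governing: min(296.9, 257.8, 166.8) = 166.8 kips → net-section rupture.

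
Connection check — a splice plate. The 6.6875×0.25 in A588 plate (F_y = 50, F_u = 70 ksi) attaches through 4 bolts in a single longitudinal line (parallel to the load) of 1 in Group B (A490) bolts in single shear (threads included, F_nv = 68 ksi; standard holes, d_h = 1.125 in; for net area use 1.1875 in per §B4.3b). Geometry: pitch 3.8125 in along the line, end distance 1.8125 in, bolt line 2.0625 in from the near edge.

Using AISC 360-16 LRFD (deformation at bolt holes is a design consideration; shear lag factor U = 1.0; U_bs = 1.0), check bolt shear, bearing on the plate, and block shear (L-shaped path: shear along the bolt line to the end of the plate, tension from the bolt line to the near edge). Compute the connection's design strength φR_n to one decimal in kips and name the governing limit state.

Bolt shear: A_b = π(1)²/4 = 0.7854 in². φR_n = 0.75 × 68 × 0.7854 × 4 × 1 = 160.2 kips.
Bearing (0.25 in plate, F_u = 70 ksi): end bolts L_c = 1.8125 − 1.125/2 = 1.25, R_n = min(1.2×1.25×0.25×70, 2.4×1×0.25×70) = 26.25 kips/bolt; interior L_c = 3.8125 − 1.125 = 2.6875, R_n = 42 kips/bolt. φR_n = 0.75 × (1×26.25 + 3×42) = 114.2 kips.
Block shear: shear path 1×[1.8125+3×3.8125] = 1×13.25 in, A_gv = 3.3125, A_nv = 1×(13.25 − 3.5×1.1875)×0.25 = 2.2734 in²; tension to near edge: (2.0625 − 0.5×1.1875)×0.25 = 0.36719 in². R_n = min(0.6×70×2.2734, 0.6×50×3.3125) + 1.0×70×0.36719 = min(95.483, 99.375) + 25.703 = 121.19 kips. φR_n = 0.75 × 121.19 = 90.9 kips.
Governing: min(160.2, 114.2, 90.9) = 90.9 kips → block shear.

90.9 kips (block shear governs)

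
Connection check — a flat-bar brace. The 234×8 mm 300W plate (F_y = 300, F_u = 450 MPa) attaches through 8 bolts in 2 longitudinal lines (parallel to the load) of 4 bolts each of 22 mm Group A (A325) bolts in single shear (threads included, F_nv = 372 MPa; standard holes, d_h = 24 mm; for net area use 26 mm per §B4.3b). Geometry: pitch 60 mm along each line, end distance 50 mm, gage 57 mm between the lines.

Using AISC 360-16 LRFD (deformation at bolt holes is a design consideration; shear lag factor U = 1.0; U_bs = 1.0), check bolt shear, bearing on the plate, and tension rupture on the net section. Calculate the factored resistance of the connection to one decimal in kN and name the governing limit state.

491.4 kN (net-section rupture governs)

Bolt shear: A_b = π(22)²/4 = 380.13 mm². φR_n = 0.75 × 372 × 380.13 × 8 × 1 = 848.5 kN.
Bearing (8 mm plate, F_u = 450 MPa): end bolts L_c = 50 − 24/2 = 38, R_n = min(1.2×38×8×450, 2.4×22×8×450) = 164.16 kN/bolt; interior L_c = 60 − 24 = 36, R_n = 155.52 kN/bolt. φR_n = 0.75 × (2×164.16 + 6×155.52) = 946.1 kN.
Tension rupture (net): A_n = (234 − 2×26)×8 = 1456 mm² (U = 1.0, A_e = A_n). φR_n = 0.75 × 450 × 1456 = 491.4 kN.
Governing: min(848.5, 946.1, 491.4) = 491.4 kN → net-section rupture.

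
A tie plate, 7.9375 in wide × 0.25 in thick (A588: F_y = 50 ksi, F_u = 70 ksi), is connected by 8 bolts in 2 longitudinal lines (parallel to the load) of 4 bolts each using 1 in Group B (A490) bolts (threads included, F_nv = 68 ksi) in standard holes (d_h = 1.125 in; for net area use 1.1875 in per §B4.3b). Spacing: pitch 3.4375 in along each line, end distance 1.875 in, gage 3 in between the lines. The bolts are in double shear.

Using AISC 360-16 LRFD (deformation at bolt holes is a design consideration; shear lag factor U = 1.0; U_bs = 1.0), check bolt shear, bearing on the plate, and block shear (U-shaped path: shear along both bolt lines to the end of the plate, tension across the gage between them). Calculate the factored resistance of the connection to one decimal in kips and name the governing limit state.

150.3 kips (block shear governs)

Bolt shear: A_b = π(1)²/4 = 0.7854 in². φR_n = 0.75 × 68 × 0.7854 × 8 × 2 = 640.9 kips.
Bearing (0.25 in plate, F_u = 70 ksi): end bolts L_c = 1.875 − 1.125/2 = 1.3125, R_n = min(1.2×1.3125×0.25×70, 2.4×1×0.25×70) = 27.563 kips/bolt; interior L_c = 3.4375 − 1.125 = 2.3125, R_n = 42 kips/bolt. φR_n = 0.75 × (2×27.563 + 6×42) = 230.3 kips.
Block shear: shear path 2×[1.875+3×3.4375] = 2×12.1875 in, A_gv = 6.0938, A_nv = 2×(12.1875 − 3.5×1.1875)×0.25 = 4.0156 in²; tension across gage: (3 − 1×1.1875)×0.25 = 0.45313 in². R_n = min(0.6×70×4.0156, 0.6×50×6.0938) + 1.0×70×0.45313 = min(168.66, 182.81) + 31.719 = 200.38 kips. φR_n = 0.75 × 200.38 = 150.3 kips.
Governing: min(640.9, 230.3, 150.3) = 150.3 kips → block shear.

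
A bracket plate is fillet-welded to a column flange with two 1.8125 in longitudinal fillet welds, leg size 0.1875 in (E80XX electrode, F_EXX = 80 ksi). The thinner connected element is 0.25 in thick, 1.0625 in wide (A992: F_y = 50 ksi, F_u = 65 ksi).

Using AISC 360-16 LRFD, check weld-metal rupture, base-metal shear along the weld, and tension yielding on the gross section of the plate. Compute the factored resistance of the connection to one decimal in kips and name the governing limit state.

Weld metal: throat = 0.707×0.1875 = 0.13256 in, L = 2×1.8125 = 3.625 in. φR_n = 0.75 × 0.6 × 80 × 0.13256 × 3.625 = 17.3 kips.
Base metal shear (0.25 in plate): yield φR_n = 1.0×0.6×50×0.25×3.625 = 27.2 kips; rupture φR_n = 0.75×0.6×65×0.25×3.625 = 26.5 kips; take 26.5 kips (rupture).
Tension yield (gross): A_g = 1.0625×0.25 = 0.26563 in². φR_n = 0.90 × 50 × 0.26563 = 12.0 kips.
Governing: min(17.3, 26.5, 12.0) = 12.0 kips → gross-section yield.

12.0 kips (gross-section yield governs)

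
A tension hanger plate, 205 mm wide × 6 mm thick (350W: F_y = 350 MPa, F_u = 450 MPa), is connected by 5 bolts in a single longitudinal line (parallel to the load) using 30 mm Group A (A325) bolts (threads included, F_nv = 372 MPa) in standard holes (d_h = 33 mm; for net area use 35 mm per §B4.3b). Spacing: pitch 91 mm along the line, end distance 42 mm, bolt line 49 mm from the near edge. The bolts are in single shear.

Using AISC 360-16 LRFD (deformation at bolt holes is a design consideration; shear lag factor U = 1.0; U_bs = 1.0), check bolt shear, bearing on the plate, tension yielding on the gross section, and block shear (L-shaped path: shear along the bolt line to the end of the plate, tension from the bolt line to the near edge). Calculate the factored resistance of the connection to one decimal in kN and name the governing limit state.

Bolt shear: A_b = π(30)²/4 = 706.86 mm². φR_n = 0.75 × 372 × 706.86 × 5 × 1 = 986.1 kN.
Bearing (6 mm plate, F_u = 450 MPa): end bolts L_c = 42 − 33/2 = 25.5, R_n = min(1.2×25.5×6×450, 2.4×30×6×450) = 82.62 kN/bolt; interior L_c = 91 − 33 = 58, R_n = 187.92 kN/bolt. φR_n = 0.75 × (1×82.62 + 4×187.92) = 625.7 kN.
Tension yield (gross): A_g = 205×6 = 1230 mm². φR_n = 0.90 × 350 × 1230 = 387.5 kN.
Block shear: shear path 1×[42+4×91] = 1×406 mm, A_gv = 2436, A_nv = 1×(406 − 4.5×35)×6 = 1491 mm²; tension to near edge: (49 − 0.5×35)×6 = 189 mm². R_n = min(0.6×450×1491, 0.6×350×2436) + 1.0×450×189 = min(402.57, 511.56) + 85.05 = 487.62 kN. φR_n = 0.75 × 487.62 = 365.7 kN.
Governing: min(986.1, 625.7, 387.5, 365.7) = 365.7 kN → block shear.

365.7 kN (block shear governs)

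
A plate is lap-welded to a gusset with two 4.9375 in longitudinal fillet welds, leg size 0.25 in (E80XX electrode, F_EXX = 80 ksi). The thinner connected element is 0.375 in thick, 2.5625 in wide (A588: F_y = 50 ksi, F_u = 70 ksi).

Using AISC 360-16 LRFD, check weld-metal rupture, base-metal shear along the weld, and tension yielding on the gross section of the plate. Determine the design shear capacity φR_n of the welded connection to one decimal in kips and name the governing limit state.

Weld metal: throat = 0.707×0.25 = 0.17675 in, L = 2×4.9375 = 9.875 in. φR_n = 0.75 × 0.6 × 80 × 0.17675 × 9.875 = 62.8 kips.
Base metal shear (0.375 in plate): yield φR_n = 1.0×0.6×50×0.375×9.875 = 111.1 kips; rupture φR_n = 0.75×0.6×70×0.375×9.875 = 116.6 kips; take 111.1 kips (yield).
Tension yield (gross): A_g = 2.5625×0.375 = 0.96094 in². φR_n = 0.90 × 50 × 0.96094 = 43.2 kips.
Governing: min(62.8, 111.1, 43.2) = 43.2 kips → gross-section yield.

43.2 kips (gross-section yield governs)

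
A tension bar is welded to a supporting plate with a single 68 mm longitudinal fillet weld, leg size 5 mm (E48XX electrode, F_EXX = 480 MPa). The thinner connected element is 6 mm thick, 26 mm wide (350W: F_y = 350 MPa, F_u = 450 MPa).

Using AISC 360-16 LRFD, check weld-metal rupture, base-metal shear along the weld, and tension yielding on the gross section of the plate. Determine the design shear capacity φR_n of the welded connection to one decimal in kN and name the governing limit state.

49.1 kN (gross-section yield governs)

Weld metal: throat = 0.707×5 = 3.535 mm, L = 68 mm. φR_n = 0.75 × 0.6 × 480 × 3.535 × 68 = 51.9 kN.
Base metal shear (6 mm plate): yield φR_n = 1.0×0.6×350×6×68 = 85.7 kN; rupture φR_n = 0.75×0.6×450×6×68 = 82.6 kN; take 82.6 kN (rupture).
Tension yield (gross): A_g = 26×6 = 156 mm². φR_n = 0.90 × 350 × 156 = 49.1 kN.
Governing: min(51.9, 82.6, 49.1) = 49.1 kN → gross-section yield.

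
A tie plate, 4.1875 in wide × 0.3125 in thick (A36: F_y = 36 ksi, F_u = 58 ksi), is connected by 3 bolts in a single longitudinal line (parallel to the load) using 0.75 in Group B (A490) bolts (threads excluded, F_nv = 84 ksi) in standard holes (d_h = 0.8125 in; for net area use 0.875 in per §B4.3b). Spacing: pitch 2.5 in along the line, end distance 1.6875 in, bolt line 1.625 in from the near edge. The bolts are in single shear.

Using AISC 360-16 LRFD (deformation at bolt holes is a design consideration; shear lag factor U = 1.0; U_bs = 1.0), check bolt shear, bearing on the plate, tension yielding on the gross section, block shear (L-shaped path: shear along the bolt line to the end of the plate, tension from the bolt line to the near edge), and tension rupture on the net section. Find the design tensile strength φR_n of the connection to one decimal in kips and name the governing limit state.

42.4 kips (gross-section yield governs)

Bolt shear: A_b = π(0.75)²/4 = 0.44179 in². φR_n = 0.75 × 84 × 0.44179 × 3 × 1 = 83.5 kips.
Bearing (0.3125 in plate, F_u = 58 ksi): end bolts L_c = 1.6875 − 0.8125/2 = 1.28125, R_n = min(1.2×1.28125×0.3125×58, 2.4×0.75×0.3125×58) = 27.867 kips/bolt; interior L_c = 2.5 − 0.8125 = 1.6875, R_n = 32.625 kips/bolt. φR_n = 0.75 × (1×27.867 + 2×32.625) = 69.8 kips.
Tension yield (gross): A_g = 4.1875×0.3125 = 1.3086 in². φR_n = 0.90 × 36 × 1.3086 = 42.4 kips.
Block shear: shear path 1×[1.6875+2×2.5] = 1×6.6875 in, A_gv = 2.0898, A_nv = 1×(6.6875 − 2.5×0.875)×0.3125 = 1.4063 in²; tension to near edge: (1.625 − 0.5×0.875)×0.3125 = 0.37109 in². R_n = min(0.6×58×1.4063, 0.6×36×2.0898) + 1.0×58×0.37109 = min(48.939, 45.14) + 21.523 = 66.663 kips. φR_n = 0.75 × 66.663 = 50.0 kips.
Tension rupture (net): A_n = (4.1875 − 1×0.875)×0.3125 = 1.0352 in² (U = 1.0, A_e = A_n). φR_n = 0.75 × 58 × 1.0352 = 45.0 kips.
Governing: min(83.5, 69.8, 42.4, 50.0, 45.0) = 42.4 kips → gross-section yield.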